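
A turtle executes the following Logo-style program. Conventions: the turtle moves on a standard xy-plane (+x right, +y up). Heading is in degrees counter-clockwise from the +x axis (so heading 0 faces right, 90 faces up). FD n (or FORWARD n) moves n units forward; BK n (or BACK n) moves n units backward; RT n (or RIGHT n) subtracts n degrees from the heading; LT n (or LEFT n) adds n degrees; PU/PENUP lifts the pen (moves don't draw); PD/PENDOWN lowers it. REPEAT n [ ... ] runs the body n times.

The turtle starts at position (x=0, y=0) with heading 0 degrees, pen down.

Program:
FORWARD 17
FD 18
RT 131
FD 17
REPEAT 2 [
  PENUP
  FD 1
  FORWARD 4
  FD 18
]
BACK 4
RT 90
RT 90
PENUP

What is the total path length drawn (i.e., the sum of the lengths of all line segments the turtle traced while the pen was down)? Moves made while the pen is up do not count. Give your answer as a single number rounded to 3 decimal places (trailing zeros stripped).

Answer: 52

Derivation:
Executing turtle program step by step:
Start: pos=(0,0), heading=0, pen down
FD 17: (0,0) -> (17,0) [heading=0, draw]
FD 18: (17,0) -> (35,0) [heading=0, draw]
RT 131: heading 0 -> 229
FD 17: (35,0) -> (23.847,-12.83) [heading=229, draw]
REPEAT 2 [
  -- iteration 1/2 --
  PU: pen up
  FD 1: (23.847,-12.83) -> (23.191,-13.585) [heading=229, move]
  FD 4: (23.191,-13.585) -> (20.567,-16.604) [heading=229, move]
  FD 18: (20.567,-16.604) -> (8.758,-30.188) [heading=229, move]
  -- iteration 2/2 --
  PU: pen up
  FD 1: (8.758,-30.188) -> (8.102,-30.943) [heading=229, move]
  FD 4: (8.102,-30.943) -> (5.477,-33.962) [heading=229, move]
  FD 18: (5.477,-33.962) -> (-6.332,-47.547) [heading=229, move]
]
BK 4: (-6.332,-47.547) -> (-3.707,-44.528) [heading=229, move]
RT 90: heading 229 -> 139
RT 90: heading 139 -> 49
PU: pen up
Final: pos=(-3.707,-44.528), heading=49, 3 segment(s) drawn

Segment lengths:
  seg 1: (0,0) -> (17,0), length = 17
  seg 2: (17,0) -> (35,0), length = 18
  seg 3: (35,0) -> (23.847,-12.83), length = 17
Total = 52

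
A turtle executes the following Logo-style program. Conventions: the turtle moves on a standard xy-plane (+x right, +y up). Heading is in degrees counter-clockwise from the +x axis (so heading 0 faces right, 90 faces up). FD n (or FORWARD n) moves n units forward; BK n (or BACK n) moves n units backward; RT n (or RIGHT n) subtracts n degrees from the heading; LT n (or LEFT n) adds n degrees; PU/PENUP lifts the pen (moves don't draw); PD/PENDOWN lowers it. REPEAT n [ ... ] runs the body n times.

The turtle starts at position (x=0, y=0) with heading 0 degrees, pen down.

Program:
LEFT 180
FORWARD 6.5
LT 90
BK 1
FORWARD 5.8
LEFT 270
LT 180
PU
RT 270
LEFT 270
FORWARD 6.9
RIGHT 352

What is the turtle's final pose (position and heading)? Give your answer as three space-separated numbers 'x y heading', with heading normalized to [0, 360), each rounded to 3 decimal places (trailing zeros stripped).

Answer: 0.4 -4.8 8

Derivation:
Executing turtle program step by step:
Start: pos=(0,0), heading=0, pen down
LT 180: heading 0 -> 180
FD 6.5: (0,0) -> (-6.5,0) [heading=180, draw]
LT 90: heading 180 -> 270
BK 1: (-6.5,0) -> (-6.5,1) [heading=270, draw]
FD 5.8: (-6.5,1) -> (-6.5,-4.8) [heading=270, draw]
LT 270: heading 270 -> 180
LT 180: heading 180 -> 0
PU: pen up
RT 270: heading 0 -> 90
LT 270: heading 90 -> 0
FD 6.9: (-6.5,-4.8) -> (0.4,-4.8) [heading=0, move]
RT 352: heading 0 -> 8
Final: pos=(0.4,-4.8), heading=8, 3 segment(s) drawn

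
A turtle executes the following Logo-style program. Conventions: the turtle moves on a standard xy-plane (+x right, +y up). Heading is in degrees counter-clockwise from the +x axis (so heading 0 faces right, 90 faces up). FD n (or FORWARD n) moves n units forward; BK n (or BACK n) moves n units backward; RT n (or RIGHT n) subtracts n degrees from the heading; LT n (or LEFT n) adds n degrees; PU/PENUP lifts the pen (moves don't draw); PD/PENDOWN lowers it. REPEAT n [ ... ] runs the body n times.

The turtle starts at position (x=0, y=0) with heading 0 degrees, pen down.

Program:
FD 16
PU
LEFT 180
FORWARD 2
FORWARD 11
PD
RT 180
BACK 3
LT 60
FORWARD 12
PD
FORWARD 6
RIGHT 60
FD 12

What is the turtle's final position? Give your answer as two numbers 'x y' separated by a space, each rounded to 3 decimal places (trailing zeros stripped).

Answer: 21 15.588

Derivation:
Executing turtle program step by step:
Start: pos=(0,0), heading=0, pen down
FD 16: (0,0) -> (16,0) [heading=0, draw]
PU: pen up
LT 180: heading 0 -> 180
FD 2: (16,0) -> (14,0) [heading=180, move]
FD 11: (14,0) -> (3,0) [heading=180, move]
PD: pen down
RT 180: heading 180 -> 0
BK 3: (3,0) -> (0,0) [heading=0, draw]
LT 60: heading 0 -> 60
FD 12: (0,0) -> (6,10.392) [heading=60, draw]
PD: pen down
FD 6: (6,10.392) -> (9,15.588) [heading=60, draw]
RT 60: heading 60 -> 0
FD 12: (9,15.588) -> (21,15.588) [heading=0, draw]
Final: pos=(21,15.588), heading=0, 5 segment(s) drawn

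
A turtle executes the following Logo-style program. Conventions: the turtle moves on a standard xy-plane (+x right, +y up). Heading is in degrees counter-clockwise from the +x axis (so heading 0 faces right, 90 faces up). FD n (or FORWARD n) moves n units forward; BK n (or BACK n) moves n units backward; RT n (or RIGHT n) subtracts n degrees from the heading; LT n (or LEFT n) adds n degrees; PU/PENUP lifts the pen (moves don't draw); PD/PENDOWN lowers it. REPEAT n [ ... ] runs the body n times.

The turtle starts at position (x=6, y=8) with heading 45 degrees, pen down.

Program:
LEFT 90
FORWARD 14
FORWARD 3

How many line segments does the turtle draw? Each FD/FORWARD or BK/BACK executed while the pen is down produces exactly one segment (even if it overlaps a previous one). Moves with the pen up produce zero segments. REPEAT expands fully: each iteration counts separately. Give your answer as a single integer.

Executing turtle program step by step:
Start: pos=(6,8), heading=45, pen down
LT 90: heading 45 -> 135
FD 14: (6,8) -> (-3.899,17.899) [heading=135, draw]
FD 3: (-3.899,17.899) -> (-6.021,20.021) [heading=135, draw]
Final: pos=(-6.021,20.021), heading=135, 2 segment(s) drawn
Segments drawn: 2

Answer: 2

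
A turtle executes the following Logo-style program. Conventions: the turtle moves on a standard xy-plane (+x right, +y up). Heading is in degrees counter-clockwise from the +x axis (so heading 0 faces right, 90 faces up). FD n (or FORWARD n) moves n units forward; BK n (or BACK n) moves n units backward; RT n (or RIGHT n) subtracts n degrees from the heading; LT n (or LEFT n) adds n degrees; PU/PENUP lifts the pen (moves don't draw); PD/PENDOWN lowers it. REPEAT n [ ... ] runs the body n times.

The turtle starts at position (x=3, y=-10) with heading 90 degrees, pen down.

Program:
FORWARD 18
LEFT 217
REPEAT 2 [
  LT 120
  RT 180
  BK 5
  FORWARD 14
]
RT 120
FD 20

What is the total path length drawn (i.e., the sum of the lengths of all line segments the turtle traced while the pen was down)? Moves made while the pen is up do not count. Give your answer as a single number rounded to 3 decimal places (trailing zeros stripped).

Answer: 76

Derivation:
Executing turtle program step by step:
Start: pos=(3,-10), heading=90, pen down
FD 18: (3,-10) -> (3,8) [heading=90, draw]
LT 217: heading 90 -> 307
REPEAT 2 [
  -- iteration 1/2 --
  LT 120: heading 307 -> 67
  RT 180: heading 67 -> 247
  BK 5: (3,8) -> (4.954,12.603) [heading=247, draw]
  FD 14: (4.954,12.603) -> (-0.517,-0.285) [heading=247, draw]
  -- iteration 2/2 --
  LT 120: heading 247 -> 7
  RT 180: heading 7 -> 187
  BK 5: (-0.517,-0.285) -> (4.446,0.325) [heading=187, draw]
  FD 14: (4.446,0.325) -> (-9.449,-1.381) [heading=187, draw]
]
RT 120: heading 187 -> 67
FD 20: (-9.449,-1.381) -> (-1.635,17.029) [heading=67, draw]
Final: pos=(-1.635,17.029), heading=67, 6 segment(s) drawn

Segment lengths:
  seg 1: (3,-10) -> (3,8), length = 18
  seg 2: (3,8) -> (4.954,12.603), length = 5
  seg 3: (4.954,12.603) -> (-0.517,-0.285), length = 14
  seg 4: (-0.517,-0.285) -> (4.446,0.325), length = 5
  seg 5: (4.446,0.325) -> (-9.449,-1.381), length = 14
  seg 6: (-9.449,-1.381) -> (-1.635,17.029), length = 20
Total = 76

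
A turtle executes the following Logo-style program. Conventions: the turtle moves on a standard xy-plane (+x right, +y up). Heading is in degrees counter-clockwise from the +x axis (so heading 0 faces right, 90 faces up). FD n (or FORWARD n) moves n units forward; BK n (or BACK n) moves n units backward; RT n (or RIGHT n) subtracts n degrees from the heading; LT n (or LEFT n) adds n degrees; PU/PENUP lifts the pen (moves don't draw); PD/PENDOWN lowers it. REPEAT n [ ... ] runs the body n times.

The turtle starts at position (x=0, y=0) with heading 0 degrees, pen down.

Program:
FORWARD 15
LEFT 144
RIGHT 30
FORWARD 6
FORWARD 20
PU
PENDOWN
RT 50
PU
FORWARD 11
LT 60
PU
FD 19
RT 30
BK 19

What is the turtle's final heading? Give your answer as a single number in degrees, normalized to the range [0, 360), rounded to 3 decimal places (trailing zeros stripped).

Answer: 94

Derivation:
Executing turtle program step by step:
Start: pos=(0,0), heading=0, pen down
FD 15: (0,0) -> (15,0) [heading=0, draw]
LT 144: heading 0 -> 144
RT 30: heading 144 -> 114
FD 6: (15,0) -> (12.56,5.481) [heading=114, draw]
FD 20: (12.56,5.481) -> (4.425,23.752) [heading=114, draw]
PU: pen up
PD: pen down
RT 50: heading 114 -> 64
PU: pen up
FD 11: (4.425,23.752) -> (9.247,33.639) [heading=64, move]
LT 60: heading 64 -> 124
PU: pen up
FD 19: (9.247,33.639) -> (-1.378,49.391) [heading=124, move]
RT 30: heading 124 -> 94
BK 19: (-1.378,49.391) -> (-0.052,30.437) [heading=94, move]
Final: pos=(-0.052,30.437), heading=94, 3 segment(s) drawn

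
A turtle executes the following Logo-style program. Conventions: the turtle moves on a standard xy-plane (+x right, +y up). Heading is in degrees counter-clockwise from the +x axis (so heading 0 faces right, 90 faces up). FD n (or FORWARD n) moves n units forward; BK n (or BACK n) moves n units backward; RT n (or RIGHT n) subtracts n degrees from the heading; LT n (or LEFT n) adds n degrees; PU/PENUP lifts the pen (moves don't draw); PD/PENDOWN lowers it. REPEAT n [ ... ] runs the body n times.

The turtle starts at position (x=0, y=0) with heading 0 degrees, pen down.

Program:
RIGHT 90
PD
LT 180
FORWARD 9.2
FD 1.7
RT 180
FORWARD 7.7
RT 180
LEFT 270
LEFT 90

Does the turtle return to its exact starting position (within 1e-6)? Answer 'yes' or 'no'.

Executing turtle program step by step:
Start: pos=(0,0), heading=0, pen down
RT 90: heading 0 -> 270
PD: pen down
LT 180: heading 270 -> 90
FD 9.2: (0,0) -> (0,9.2) [heading=90, draw]
FD 1.7: (0,9.2) -> (0,10.9) [heading=90, draw]
RT 180: heading 90 -> 270
FD 7.7: (0,10.9) -> (0,3.2) [heading=270, draw]
RT 180: heading 270 -> 90
LT 270: heading 90 -> 0
LT 90: heading 0 -> 90
Final: pos=(0,3.2), heading=90, 3 segment(s) drawn

Start position: (0, 0)
Final position: (0, 3.2)
Distance = 3.2; >= 1e-6 -> NOT closed

Answer: no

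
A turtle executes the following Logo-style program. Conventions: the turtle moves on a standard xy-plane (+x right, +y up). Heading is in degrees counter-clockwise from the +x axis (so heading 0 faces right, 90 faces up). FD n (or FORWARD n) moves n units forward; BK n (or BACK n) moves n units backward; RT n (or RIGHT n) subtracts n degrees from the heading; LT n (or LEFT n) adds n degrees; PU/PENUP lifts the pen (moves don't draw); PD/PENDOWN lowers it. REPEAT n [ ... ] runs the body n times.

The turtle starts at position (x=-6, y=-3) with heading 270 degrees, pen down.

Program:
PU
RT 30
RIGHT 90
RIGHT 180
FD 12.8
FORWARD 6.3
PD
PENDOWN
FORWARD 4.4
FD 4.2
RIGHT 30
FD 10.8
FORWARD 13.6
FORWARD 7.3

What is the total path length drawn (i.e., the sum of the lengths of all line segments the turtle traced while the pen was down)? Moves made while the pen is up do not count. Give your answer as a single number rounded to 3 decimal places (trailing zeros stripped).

Answer: 40.3

Derivation:
Executing turtle program step by step:
Start: pos=(-6,-3), heading=270, pen down
PU: pen up
RT 30: heading 270 -> 240
RT 90: heading 240 -> 150
RT 180: heading 150 -> 330
FD 12.8: (-6,-3) -> (5.085,-9.4) [heading=330, move]
FD 6.3: (5.085,-9.4) -> (10.541,-12.55) [heading=330, move]
PD: pen down
PD: pen down
FD 4.4: (10.541,-12.55) -> (14.352,-14.75) [heading=330, draw]
FD 4.2: (14.352,-14.75) -> (17.989,-16.85) [heading=330, draw]
RT 30: heading 330 -> 300
FD 10.8: (17.989,-16.85) -> (23.389,-26.203) [heading=300, draw]
FD 13.6: (23.389,-26.203) -> (30.189,-37.981) [heading=300, draw]
FD 7.3: (30.189,-37.981) -> (33.839,-44.303) [heading=300, draw]
Final: pos=(33.839,-44.303), heading=300, 5 segment(s) drawn

Segment lengths:
  seg 1: (10.541,-12.55) -> (14.352,-14.75), length = 4.4
  seg 2: (14.352,-14.75) -> (17.989,-16.85), length = 4.2
  seg 3: (17.989,-16.85) -> (23.389,-26.203), length = 10.8
  seg 4: (23.389,-26.203) -> (30.189,-37.981), length = 13.6
  seg 5: (30.189,-37.981) -> (33.839,-44.303), length = 7.3
Total = 40.3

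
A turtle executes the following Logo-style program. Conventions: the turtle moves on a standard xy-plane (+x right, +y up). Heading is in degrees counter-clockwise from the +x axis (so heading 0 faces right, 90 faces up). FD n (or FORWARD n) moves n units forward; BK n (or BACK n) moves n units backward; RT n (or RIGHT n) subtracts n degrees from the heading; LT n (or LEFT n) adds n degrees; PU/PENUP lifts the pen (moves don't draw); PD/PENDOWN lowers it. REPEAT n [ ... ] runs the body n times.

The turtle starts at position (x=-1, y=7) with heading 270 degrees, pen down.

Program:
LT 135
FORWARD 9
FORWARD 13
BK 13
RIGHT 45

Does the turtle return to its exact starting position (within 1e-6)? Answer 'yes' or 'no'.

Executing turtle program step by step:
Start: pos=(-1,7), heading=270, pen down
LT 135: heading 270 -> 45
FD 9: (-1,7) -> (5.364,13.364) [heading=45, draw]
FD 13: (5.364,13.364) -> (14.556,22.556) [heading=45, draw]
BK 13: (14.556,22.556) -> (5.364,13.364) [heading=45, draw]
RT 45: heading 45 -> 0
Final: pos=(5.364,13.364), heading=0, 3 segment(s) drawn

Start position: (-1, 7)
Final position: (5.364, 13.364)
Distance = 9; >= 1e-6 -> NOT closed

Answer: no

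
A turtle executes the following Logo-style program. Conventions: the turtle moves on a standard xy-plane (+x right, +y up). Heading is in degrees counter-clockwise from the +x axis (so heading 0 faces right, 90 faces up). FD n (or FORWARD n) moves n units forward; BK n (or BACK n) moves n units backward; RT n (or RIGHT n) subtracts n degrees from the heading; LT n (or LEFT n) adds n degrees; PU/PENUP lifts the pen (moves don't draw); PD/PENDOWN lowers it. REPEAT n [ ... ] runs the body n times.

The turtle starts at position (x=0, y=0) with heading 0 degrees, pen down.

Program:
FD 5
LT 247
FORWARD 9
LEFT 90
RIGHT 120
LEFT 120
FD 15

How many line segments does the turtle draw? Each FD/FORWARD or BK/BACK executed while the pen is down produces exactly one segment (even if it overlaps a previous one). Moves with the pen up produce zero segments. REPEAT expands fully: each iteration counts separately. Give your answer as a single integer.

Executing turtle program step by step:
Start: pos=(0,0), heading=0, pen down
FD 5: (0,0) -> (5,0) [heading=0, draw]
LT 247: heading 0 -> 247
FD 9: (5,0) -> (1.483,-8.285) [heading=247, draw]
LT 90: heading 247 -> 337
RT 120: heading 337 -> 217
LT 120: heading 217 -> 337
FD 15: (1.483,-8.285) -> (15.291,-14.146) [heading=337, draw]
Final: pos=(15.291,-14.146), heading=337, 3 segment(s) drawn
Segments drawn: 3

Answer: 3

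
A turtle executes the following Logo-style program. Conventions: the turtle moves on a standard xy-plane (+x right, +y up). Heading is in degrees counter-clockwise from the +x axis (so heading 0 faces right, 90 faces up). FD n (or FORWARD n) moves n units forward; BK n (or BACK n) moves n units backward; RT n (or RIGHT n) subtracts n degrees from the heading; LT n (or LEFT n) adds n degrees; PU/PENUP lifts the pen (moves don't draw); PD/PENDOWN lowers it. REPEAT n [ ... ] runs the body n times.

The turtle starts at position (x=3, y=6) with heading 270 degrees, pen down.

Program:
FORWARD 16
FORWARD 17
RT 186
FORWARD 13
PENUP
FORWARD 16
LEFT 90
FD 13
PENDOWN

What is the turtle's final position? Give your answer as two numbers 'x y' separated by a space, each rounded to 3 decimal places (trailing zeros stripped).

Executing turtle program step by step:
Start: pos=(3,6), heading=270, pen down
FD 16: (3,6) -> (3,-10) [heading=270, draw]
FD 17: (3,-10) -> (3,-27) [heading=270, draw]
RT 186: heading 270 -> 84
FD 13: (3,-27) -> (4.359,-14.071) [heading=84, draw]
PU: pen up
FD 16: (4.359,-14.071) -> (6.031,1.841) [heading=84, move]
LT 90: heading 84 -> 174
FD 13: (6.031,1.841) -> (-6.897,3.2) [heading=174, move]
PD: pen down
Final: pos=(-6.897,3.2), heading=174, 3 segment(s) drawn

Answer: -6.897 3.2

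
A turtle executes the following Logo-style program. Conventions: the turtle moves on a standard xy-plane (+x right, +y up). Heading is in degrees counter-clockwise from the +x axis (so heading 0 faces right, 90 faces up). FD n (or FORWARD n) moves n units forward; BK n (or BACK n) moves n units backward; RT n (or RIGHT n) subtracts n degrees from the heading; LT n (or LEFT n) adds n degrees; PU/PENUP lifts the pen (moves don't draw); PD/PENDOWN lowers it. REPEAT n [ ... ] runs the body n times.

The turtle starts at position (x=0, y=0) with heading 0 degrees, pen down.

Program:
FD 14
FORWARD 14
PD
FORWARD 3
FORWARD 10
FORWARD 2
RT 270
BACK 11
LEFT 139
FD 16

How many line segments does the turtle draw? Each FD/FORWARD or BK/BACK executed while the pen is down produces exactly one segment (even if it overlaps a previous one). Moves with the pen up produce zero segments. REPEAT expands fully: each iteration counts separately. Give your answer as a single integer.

Answer: 7

Derivation:
Executing turtle program step by step:
Start: pos=(0,0), heading=0, pen down
FD 14: (0,0) -> (14,0) [heading=0, draw]
FD 14: (14,0) -> (28,0) [heading=0, draw]
PD: pen down
FD 3: (28,0) -> (31,0) [heading=0, draw]
FD 10: (31,0) -> (41,0) [heading=0, draw]
FD 2: (41,0) -> (43,0) [heading=0, draw]
RT 270: heading 0 -> 90
BK 11: (43,0) -> (43,-11) [heading=90, draw]
LT 139: heading 90 -> 229
FD 16: (43,-11) -> (32.503,-23.075) [heading=229, draw]
Final: pos=(32.503,-23.075), heading=229, 7 segment(s) drawn
Segments drawn: 7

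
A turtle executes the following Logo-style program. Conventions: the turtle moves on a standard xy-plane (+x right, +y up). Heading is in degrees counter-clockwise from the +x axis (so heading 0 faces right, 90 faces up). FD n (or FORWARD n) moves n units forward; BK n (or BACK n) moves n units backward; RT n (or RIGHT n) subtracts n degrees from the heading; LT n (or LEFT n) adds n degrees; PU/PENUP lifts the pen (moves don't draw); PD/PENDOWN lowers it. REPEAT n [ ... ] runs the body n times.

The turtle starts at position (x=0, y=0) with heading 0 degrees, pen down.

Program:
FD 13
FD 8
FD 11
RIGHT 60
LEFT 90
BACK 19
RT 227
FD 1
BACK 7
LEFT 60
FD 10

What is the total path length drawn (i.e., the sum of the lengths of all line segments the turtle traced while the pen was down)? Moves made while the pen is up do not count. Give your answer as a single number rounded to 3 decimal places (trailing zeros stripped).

Answer: 69

Derivation:
Executing turtle program step by step:
Start: pos=(0,0), heading=0, pen down
FD 13: (0,0) -> (13,0) [heading=0, draw]
FD 8: (13,0) -> (21,0) [heading=0, draw]
FD 11: (21,0) -> (32,0) [heading=0, draw]
RT 60: heading 0 -> 300
LT 90: heading 300 -> 30
BK 19: (32,0) -> (15.546,-9.5) [heading=30, draw]
RT 227: heading 30 -> 163
FD 1: (15.546,-9.5) -> (14.589,-9.208) [heading=163, draw]
BK 7: (14.589,-9.208) -> (21.283,-11.254) [heading=163, draw]
LT 60: heading 163 -> 223
FD 10: (21.283,-11.254) -> (13.97,-18.074) [heading=223, draw]
Final: pos=(13.97,-18.074), heading=223, 7 segment(s) drawn

Segment lengths:
  seg 1: (0,0) -> (13,0), length = 13
  seg 2: (13,0) -> (21,0), length = 8
  seg 3: (21,0) -> (32,0), length = 11
  seg 4: (32,0) -> (15.546,-9.5), length = 19
  seg 5: (15.546,-9.5) -> (14.589,-9.208), length = 1
  seg 6: (14.589,-9.208) -> (21.283,-11.254), length = 7
  seg 7: (21.283,-11.254) -> (13.97,-18.074), length = 10
Total = 69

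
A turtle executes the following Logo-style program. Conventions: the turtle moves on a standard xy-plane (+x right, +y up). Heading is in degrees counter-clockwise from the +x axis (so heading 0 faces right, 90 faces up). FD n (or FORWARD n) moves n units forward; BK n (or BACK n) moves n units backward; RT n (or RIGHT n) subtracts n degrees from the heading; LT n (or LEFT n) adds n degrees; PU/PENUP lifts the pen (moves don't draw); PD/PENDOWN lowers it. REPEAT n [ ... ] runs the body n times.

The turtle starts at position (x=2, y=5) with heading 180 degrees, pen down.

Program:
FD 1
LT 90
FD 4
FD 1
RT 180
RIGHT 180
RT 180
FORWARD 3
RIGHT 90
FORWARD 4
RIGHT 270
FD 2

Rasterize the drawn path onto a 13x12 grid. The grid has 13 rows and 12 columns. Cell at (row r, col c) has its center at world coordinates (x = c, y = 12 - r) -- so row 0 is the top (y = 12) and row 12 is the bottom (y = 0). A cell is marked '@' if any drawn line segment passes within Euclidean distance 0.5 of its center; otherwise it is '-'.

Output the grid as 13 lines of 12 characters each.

Segment 0: (2,5) -> (1,5)
Segment 1: (1,5) -> (1,1)
Segment 2: (1,1) -> (1,0)
Segment 3: (1,0) -> (1,3)
Segment 4: (1,3) -> (5,3)
Segment 5: (5,3) -> (5,5)

Answer: ------------
------------
------------
------------
------------
------------
------------
-@@--@------
-@---@------
-@@@@@------
-@----------
-@----------
-@----------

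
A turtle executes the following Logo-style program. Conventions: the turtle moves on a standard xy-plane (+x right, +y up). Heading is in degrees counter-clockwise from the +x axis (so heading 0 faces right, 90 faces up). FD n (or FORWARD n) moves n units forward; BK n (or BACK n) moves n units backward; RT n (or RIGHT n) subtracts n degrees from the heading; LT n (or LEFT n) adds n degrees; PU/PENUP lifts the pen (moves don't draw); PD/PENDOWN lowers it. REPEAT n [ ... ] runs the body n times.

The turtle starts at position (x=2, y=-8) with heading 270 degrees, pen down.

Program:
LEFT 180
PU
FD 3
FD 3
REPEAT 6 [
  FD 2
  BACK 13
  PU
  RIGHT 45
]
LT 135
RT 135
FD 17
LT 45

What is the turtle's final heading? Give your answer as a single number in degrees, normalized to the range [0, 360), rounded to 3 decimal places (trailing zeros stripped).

Answer: 225

Derivation:
Executing turtle program step by step:
Start: pos=(2,-8), heading=270, pen down
LT 180: heading 270 -> 90
PU: pen up
FD 3: (2,-8) -> (2,-5) [heading=90, move]
FD 3: (2,-5) -> (2,-2) [heading=90, move]
REPEAT 6 [
  -- iteration 1/6 --
  FD 2: (2,-2) -> (2,0) [heading=90, move]
  BK 13: (2,0) -> (2,-13) [heading=90, move]
  PU: pen up
  RT 45: heading 90 -> 45
  -- iteration 2/6 --
  FD 2: (2,-13) -> (3.414,-11.586) [heading=45, move]
  BK 13: (3.414,-11.586) -> (-5.778,-20.778) [heading=45, move]
  PU: pen up
  RT 45: heading 45 -> 0
  -- iteration 3/6 --
  FD 2: (-5.778,-20.778) -> (-3.778,-20.778) [heading=0, move]
  BK 13: (-3.778,-20.778) -> (-16.778,-20.778) [heading=0, move]
  PU: pen up
  RT 45: heading 0 -> 315
  -- iteration 4/6 --
  FD 2: (-16.778,-20.778) -> (-15.364,-22.192) [heading=315, move]
  BK 13: (-15.364,-22.192) -> (-24.556,-13) [heading=315, move]
  PU: pen up
  RT 45: heading 315 -> 270
  -- iteration 5/6 --
  FD 2: (-24.556,-13) -> (-24.556,-15) [heading=270, move]
  BK 13: (-24.556,-15) -> (-24.556,-2) [heading=270, move]
  PU: pen up
  RT 45: heading 270 -> 225
  -- iteration 6/6 --
  FD 2: (-24.556,-2) -> (-25.971,-3.414) [heading=225, move]
  BK 13: (-25.971,-3.414) -> (-16.778,5.778) [heading=225, move]
  PU: pen up
  RT 45: heading 225 -> 180
]
LT 135: heading 180 -> 315
RT 135: heading 315 -> 180
FD 17: (-16.778,5.778) -> (-33.778,5.778) [heading=180, move]
LT 45: heading 180 -> 225
Final: pos=(-33.778,5.778), heading=225, 0 segment(s) drawn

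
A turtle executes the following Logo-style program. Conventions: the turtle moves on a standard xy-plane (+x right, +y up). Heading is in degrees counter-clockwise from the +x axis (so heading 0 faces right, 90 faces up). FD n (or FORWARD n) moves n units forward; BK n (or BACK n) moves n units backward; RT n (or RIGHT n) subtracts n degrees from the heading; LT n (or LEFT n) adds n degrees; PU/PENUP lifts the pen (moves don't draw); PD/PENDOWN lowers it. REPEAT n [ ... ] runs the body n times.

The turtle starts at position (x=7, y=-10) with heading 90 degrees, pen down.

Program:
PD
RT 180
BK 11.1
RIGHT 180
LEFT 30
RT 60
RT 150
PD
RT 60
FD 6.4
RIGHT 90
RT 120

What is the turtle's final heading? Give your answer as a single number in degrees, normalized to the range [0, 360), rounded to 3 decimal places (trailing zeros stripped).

Executing turtle program step by step:
Start: pos=(7,-10), heading=90, pen down
PD: pen down
RT 180: heading 90 -> 270
BK 11.1: (7,-10) -> (7,1.1) [heading=270, draw]
RT 180: heading 270 -> 90
LT 30: heading 90 -> 120
RT 60: heading 120 -> 60
RT 150: heading 60 -> 270
PD: pen down
RT 60: heading 270 -> 210
FD 6.4: (7,1.1) -> (1.457,-2.1) [heading=210, draw]
RT 90: heading 210 -> 120
RT 120: heading 120 -> 0
Final: pos=(1.457,-2.1), heading=0, 2 segment(s) drawn

Answer: 0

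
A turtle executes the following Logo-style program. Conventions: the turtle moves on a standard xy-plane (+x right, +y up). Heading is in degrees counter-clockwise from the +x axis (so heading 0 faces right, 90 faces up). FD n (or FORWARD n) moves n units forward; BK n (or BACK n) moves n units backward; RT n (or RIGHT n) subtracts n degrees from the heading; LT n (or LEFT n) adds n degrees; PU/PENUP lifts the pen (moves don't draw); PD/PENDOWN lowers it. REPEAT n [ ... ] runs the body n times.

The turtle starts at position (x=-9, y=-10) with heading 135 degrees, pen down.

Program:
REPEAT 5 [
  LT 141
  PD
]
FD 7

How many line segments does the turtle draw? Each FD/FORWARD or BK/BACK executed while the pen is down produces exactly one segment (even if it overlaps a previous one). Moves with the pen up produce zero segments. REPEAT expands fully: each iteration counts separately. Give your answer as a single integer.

Executing turtle program step by step:
Start: pos=(-9,-10), heading=135, pen down
REPEAT 5 [
  -- iteration 1/5 --
  LT 141: heading 135 -> 276
  PD: pen down
  -- iteration 2/5 --
  LT 141: heading 276 -> 57
  PD: pen down
  -- iteration 3/5 --
  LT 141: heading 57 -> 198
  PD: pen down
  -- iteration 4/5 --
  LT 141: heading 198 -> 339
  PD: pen down
  -- iteration 5/5 --
  LT 141: heading 339 -> 120
  PD: pen down
]
FD 7: (-9,-10) -> (-12.5,-3.938) [heading=120, draw]
Final: pos=(-12.5,-3.938), heading=120, 1 segment(s) drawn
Segments drawn: 1

Answer: 1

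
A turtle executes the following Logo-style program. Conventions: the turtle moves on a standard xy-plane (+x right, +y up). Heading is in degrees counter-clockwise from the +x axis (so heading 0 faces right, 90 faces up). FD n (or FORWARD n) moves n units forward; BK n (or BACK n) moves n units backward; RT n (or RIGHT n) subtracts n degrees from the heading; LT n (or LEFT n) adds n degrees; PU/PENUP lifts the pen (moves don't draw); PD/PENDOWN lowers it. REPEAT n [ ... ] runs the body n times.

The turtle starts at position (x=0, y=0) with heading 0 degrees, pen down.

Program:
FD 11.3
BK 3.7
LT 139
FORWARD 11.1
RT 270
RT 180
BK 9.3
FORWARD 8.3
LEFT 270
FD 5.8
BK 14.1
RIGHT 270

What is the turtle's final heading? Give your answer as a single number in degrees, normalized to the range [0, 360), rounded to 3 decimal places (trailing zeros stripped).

Answer: 49

Derivation:
Executing turtle program step by step:
Start: pos=(0,0), heading=0, pen down
FD 11.3: (0,0) -> (11.3,0) [heading=0, draw]
BK 3.7: (11.3,0) -> (7.6,0) [heading=0, draw]
LT 139: heading 0 -> 139
FD 11.1: (7.6,0) -> (-0.777,7.282) [heading=139, draw]
RT 270: heading 139 -> 229
RT 180: heading 229 -> 49
BK 9.3: (-0.777,7.282) -> (-6.879,0.263) [heading=49, draw]
FD 8.3: (-6.879,0.263) -> (-1.433,6.528) [heading=49, draw]
LT 270: heading 49 -> 319
FD 5.8: (-1.433,6.528) -> (2.944,2.722) [heading=319, draw]
BK 14.1: (2.944,2.722) -> (-7.697,11.973) [heading=319, draw]
RT 270: heading 319 -> 49
Final: pos=(-7.697,11.973), heading=49, 7 segment(s) drawn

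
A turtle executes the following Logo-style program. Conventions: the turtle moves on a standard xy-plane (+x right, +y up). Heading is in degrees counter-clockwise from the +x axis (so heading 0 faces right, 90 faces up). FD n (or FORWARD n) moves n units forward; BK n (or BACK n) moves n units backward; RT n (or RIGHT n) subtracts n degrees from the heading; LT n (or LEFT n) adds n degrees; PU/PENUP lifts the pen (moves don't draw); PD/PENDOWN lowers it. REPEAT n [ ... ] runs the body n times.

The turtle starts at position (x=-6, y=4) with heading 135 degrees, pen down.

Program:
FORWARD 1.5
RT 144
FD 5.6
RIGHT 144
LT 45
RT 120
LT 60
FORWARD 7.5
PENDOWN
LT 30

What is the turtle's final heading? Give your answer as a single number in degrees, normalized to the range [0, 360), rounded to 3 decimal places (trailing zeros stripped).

Executing turtle program step by step:
Start: pos=(-6,4), heading=135, pen down
FD 1.5: (-6,4) -> (-7.061,5.061) [heading=135, draw]
RT 144: heading 135 -> 351
FD 5.6: (-7.061,5.061) -> (-1.53,4.185) [heading=351, draw]
RT 144: heading 351 -> 207
LT 45: heading 207 -> 252
RT 120: heading 252 -> 132
LT 60: heading 132 -> 192
FD 7.5: (-1.53,4.185) -> (-8.866,2.625) [heading=192, draw]
PD: pen down
LT 30: heading 192 -> 222
Final: pos=(-8.866,2.625), heading=222, 3 segment(s) drawn

Answer: 222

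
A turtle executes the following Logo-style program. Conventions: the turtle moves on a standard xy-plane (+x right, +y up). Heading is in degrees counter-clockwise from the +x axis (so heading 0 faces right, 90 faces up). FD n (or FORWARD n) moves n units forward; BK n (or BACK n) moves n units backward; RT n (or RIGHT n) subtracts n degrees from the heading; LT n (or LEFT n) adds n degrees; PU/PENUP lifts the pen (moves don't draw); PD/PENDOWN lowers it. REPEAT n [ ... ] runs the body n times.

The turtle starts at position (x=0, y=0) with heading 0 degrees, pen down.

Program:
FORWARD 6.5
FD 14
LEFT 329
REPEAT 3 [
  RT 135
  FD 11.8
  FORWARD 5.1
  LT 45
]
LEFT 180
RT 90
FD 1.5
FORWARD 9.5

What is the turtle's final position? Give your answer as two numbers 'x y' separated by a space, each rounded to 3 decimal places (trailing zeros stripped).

Answer: 6.983 22.063

Derivation:
Executing turtle program step by step:
Start: pos=(0,0), heading=0, pen down
FD 6.5: (0,0) -> (6.5,0) [heading=0, draw]
FD 14: (6.5,0) -> (20.5,0) [heading=0, draw]
LT 329: heading 0 -> 329
REPEAT 3 [
  -- iteration 1/3 --
  RT 135: heading 329 -> 194
  FD 11.8: (20.5,0) -> (9.051,-2.855) [heading=194, draw]
  FD 5.1: (9.051,-2.855) -> (4.102,-4.088) [heading=194, draw]
  LT 45: heading 194 -> 239
  -- iteration 2/3 --
  RT 135: heading 239 -> 104
  FD 11.8: (4.102,-4.088) -> (1.247,7.361) [heading=104, draw]
  FD 5.1: (1.247,7.361) -> (0.014,12.31) [heading=104, draw]
  LT 45: heading 104 -> 149
  -- iteration 3/3 --
  RT 135: heading 149 -> 14
  FD 11.8: (0.014,12.31) -> (11.463,15.164) [heading=14, draw]
  FD 5.1: (11.463,15.164) -> (16.412,16.398) [heading=14, draw]
  LT 45: heading 14 -> 59
]
LT 180: heading 59 -> 239
RT 90: heading 239 -> 149
FD 1.5: (16.412,16.398) -> (15.126,17.171) [heading=149, draw]
FD 9.5: (15.126,17.171) -> (6.983,22.063) [heading=149, draw]
Final: pos=(6.983,22.063), heading=149, 10 segment(s) drawn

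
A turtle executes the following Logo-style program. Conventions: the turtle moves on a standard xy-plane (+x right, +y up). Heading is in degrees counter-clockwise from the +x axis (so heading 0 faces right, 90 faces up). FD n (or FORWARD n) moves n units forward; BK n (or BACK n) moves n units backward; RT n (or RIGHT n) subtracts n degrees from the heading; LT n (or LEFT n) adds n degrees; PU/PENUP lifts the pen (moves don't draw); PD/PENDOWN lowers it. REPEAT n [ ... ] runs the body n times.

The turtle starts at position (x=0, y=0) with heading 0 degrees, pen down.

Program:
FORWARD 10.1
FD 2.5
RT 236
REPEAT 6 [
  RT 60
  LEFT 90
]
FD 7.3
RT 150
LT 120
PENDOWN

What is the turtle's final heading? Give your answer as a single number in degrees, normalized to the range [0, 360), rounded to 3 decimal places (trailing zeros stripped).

Answer: 274

Derivation:
Executing turtle program step by step:
Start: pos=(0,0), heading=0, pen down
FD 10.1: (0,0) -> (10.1,0) [heading=0, draw]
FD 2.5: (10.1,0) -> (12.6,0) [heading=0, draw]
RT 236: heading 0 -> 124
REPEAT 6 [
  -- iteration 1/6 --
  RT 60: heading 124 -> 64
  LT 90: heading 64 -> 154
  -- iteration 2/6 --
  RT 60: heading 154 -> 94
  LT 90: heading 94 -> 184
  -- iteration 3/6 --
  RT 60: heading 184 -> 124
  LT 90: heading 124 -> 214
  -- iteration 4/6 --
  RT 60: heading 214 -> 154
  LT 90: heading 154 -> 244
  -- iteration 5/6 --
  RT 60: heading 244 -> 184
  LT 90: heading 184 -> 274
  -- iteration 6/6 --
  RT 60: heading 274 -> 214
  LT 90: heading 214 -> 304
]
FD 7.3: (12.6,0) -> (16.682,-6.052) [heading=304, draw]
RT 150: heading 304 -> 154
LT 120: heading 154 -> 274
PD: pen down
Final: pos=(16.682,-6.052), heading=274, 3 segment(s) drawn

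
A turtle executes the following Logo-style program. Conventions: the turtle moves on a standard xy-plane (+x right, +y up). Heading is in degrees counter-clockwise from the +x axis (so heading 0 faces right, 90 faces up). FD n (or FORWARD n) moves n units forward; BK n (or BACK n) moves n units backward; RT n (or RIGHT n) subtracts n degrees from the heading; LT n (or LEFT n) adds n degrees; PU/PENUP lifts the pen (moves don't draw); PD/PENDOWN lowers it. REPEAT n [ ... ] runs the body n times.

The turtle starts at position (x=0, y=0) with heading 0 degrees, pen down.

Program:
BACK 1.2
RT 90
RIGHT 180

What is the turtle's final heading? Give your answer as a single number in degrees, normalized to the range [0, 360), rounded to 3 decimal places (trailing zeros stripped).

Answer: 90

Derivation:
Executing turtle program step by step:
Start: pos=(0,0), heading=0, pen down
BK 1.2: (0,0) -> (-1.2,0) [heading=0, draw]
RT 90: heading 0 -> 270
RT 180: heading 270 -> 90
Final: pos=(-1.2,0), heading=90, 1 segment(s) drawn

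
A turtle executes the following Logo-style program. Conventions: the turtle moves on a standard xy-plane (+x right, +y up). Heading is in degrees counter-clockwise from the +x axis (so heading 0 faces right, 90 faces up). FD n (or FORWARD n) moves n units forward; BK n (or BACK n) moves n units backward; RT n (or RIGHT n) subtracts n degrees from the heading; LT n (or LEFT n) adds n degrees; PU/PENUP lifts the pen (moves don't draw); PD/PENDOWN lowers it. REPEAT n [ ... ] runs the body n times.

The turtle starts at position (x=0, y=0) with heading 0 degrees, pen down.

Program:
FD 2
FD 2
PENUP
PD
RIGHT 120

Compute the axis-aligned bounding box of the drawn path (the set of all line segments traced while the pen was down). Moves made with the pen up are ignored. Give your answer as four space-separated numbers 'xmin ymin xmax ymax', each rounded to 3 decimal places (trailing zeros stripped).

Answer: 0 0 4 0

Derivation:
Executing turtle program step by step:
Start: pos=(0,0), heading=0, pen down
FD 2: (0,0) -> (2,0) [heading=0, draw]
FD 2: (2,0) -> (4,0) [heading=0, draw]
PU: pen up
PD: pen down
RT 120: heading 0 -> 240
Final: pos=(4,0), heading=240, 2 segment(s) drawn

Segment endpoints: x in {0, 2, 4}, y in {0}
xmin=0, ymin=0, xmax=4, ymax=0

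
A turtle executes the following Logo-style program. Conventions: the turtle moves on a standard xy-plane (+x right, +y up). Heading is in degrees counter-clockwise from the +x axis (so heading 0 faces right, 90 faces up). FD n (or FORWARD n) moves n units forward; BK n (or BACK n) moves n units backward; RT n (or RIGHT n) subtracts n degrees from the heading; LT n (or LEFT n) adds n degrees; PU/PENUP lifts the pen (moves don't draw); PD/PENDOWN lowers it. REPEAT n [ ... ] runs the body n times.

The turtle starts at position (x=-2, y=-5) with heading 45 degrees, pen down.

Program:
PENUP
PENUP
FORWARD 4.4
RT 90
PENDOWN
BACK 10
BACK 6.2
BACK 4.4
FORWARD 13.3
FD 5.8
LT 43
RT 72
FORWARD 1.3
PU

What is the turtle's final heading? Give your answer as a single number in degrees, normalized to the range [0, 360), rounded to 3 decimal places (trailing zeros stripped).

Answer: 286

Derivation:
Executing turtle program step by step:
Start: pos=(-2,-5), heading=45, pen down
PU: pen up
PU: pen up
FD 4.4: (-2,-5) -> (1.111,-1.889) [heading=45, move]
RT 90: heading 45 -> 315
PD: pen down
BK 10: (1.111,-1.889) -> (-5.96,5.182) [heading=315, draw]
BK 6.2: (-5.96,5.182) -> (-10.344,9.566) [heading=315, draw]
BK 4.4: (-10.344,9.566) -> (-13.455,12.678) [heading=315, draw]
FD 13.3: (-13.455,12.678) -> (-4.051,3.273) [heading=315, draw]
FD 5.8: (-4.051,3.273) -> (0.051,-0.828) [heading=315, draw]
LT 43: heading 315 -> 358
RT 72: heading 358 -> 286
FD 1.3: (0.051,-0.828) -> (0.409,-2.078) [heading=286, draw]
PU: pen up
Final: pos=(0.409,-2.078), heading=286, 6 segment(s) drawn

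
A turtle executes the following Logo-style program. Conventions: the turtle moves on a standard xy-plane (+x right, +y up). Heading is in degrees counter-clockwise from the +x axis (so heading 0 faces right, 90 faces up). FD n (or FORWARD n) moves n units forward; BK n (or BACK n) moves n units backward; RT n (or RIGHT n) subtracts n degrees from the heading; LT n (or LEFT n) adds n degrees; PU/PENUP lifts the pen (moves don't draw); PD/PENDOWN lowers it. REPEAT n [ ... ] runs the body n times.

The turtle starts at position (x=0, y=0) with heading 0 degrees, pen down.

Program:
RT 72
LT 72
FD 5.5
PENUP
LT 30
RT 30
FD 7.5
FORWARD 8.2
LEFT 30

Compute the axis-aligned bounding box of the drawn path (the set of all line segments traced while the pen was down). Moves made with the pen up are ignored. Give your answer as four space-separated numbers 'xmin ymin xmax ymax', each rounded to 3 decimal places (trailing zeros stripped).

Executing turtle program step by step:
Start: pos=(0,0), heading=0, pen down
RT 72: heading 0 -> 288
LT 72: heading 288 -> 0
FD 5.5: (0,0) -> (5.5,0) [heading=0, draw]
PU: pen up
LT 30: heading 0 -> 30
RT 30: heading 30 -> 0
FD 7.5: (5.5,0) -> (13,0) [heading=0, move]
FD 8.2: (13,0) -> (21.2,0) [heading=0, move]
LT 30: heading 0 -> 30
Final: pos=(21.2,0), heading=30, 1 segment(s) drawn

Segment endpoints: x in {0, 5.5}, y in {0}
xmin=0, ymin=0, xmax=5.5, ymax=0

Answer: 0 0 5.5 0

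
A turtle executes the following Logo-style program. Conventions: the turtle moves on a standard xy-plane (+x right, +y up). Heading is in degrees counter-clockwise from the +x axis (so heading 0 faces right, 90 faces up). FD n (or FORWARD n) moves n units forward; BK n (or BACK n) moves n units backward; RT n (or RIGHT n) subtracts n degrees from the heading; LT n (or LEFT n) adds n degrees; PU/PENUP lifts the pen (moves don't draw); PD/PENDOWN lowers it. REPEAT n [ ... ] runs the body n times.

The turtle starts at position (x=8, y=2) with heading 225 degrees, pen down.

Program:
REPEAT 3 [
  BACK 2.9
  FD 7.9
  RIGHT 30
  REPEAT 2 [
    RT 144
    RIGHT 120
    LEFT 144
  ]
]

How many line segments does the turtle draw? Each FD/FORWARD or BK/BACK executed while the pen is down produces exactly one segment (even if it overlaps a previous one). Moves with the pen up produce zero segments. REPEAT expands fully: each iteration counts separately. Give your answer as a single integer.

Executing turtle program step by step:
Start: pos=(8,2), heading=225, pen down
REPEAT 3 [
  -- iteration 1/3 --
  BK 2.9: (8,2) -> (10.051,4.051) [heading=225, draw]
  FD 7.9: (10.051,4.051) -> (4.464,-1.536) [heading=225, draw]
  RT 30: heading 225 -> 195
  REPEAT 2 [
    -- iteration 1/2 --
    RT 144: heading 195 -> 51
    RT 120: heading 51 -> 291
    LT 144: heading 291 -> 75
    -- iteration 2/2 --
    RT 144: heading 75 -> 291
    RT 120: heading 291 -> 171
    LT 144: heading 171 -> 315
  ]
  -- iteration 2/3 --
  BK 2.9: (4.464,-1.536) -> (2.414,0.515) [heading=315, draw]
  FD 7.9: (2.414,0.515) -> (8,-5.071) [heading=315, draw]
  RT 30: heading 315 -> 285
  REPEAT 2 [
    -- iteration 1/2 --
    RT 144: heading 285 -> 141
    RT 120: heading 141 -> 21
    LT 144: heading 21 -> 165
    -- iteration 2/2 --
    RT 144: heading 165 -> 21
    RT 120: heading 21 -> 261
    LT 144: heading 261 -> 45
  ]
  -- iteration 3/3 --
  BK 2.9: (8,-5.071) -> (5.949,-7.122) [heading=45, draw]
  FD 7.9: (5.949,-7.122) -> (11.536,-1.536) [heading=45, draw]
  RT 30: heading 45 -> 15
  REPEAT 2 [
    -- iteration 1/2 --
    RT 144: heading 15 -> 231
    RT 120: heading 231 -> 111
    LT 144: heading 111 -> 255
    -- iteration 2/2 --
    RT 144: heading 255 -> 111
    RT 120: heading 111 -> 351
    LT 144: heading 351 -> 135
  ]
]
Final: pos=(11.536,-1.536), heading=135, 6 segment(s) drawn
Segments drawn: 6

Answer: 6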